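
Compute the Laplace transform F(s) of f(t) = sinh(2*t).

F(s) = 2/(s^2 - 4)

L{sinh(2t)} = 2/(s^2 - 4).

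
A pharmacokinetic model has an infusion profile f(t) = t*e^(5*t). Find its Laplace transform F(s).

F(s) = (s - 5)^(-2)

L{e^(5t)} = 1/(s - 5).
Then apply L{t·g(t)} = -d/ds[G(s)] with G(s) = 1/(s - 5):
differentiating 1 time and applying the sign gives (s - 5)^(-2).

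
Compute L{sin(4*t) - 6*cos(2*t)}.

-6*s/(s^2 + 4) + 4/(s^2 + 16)

By linearity of the Laplace transform, transform each term separately.
(-6)·[L{cos(2t)} = s/(s^2 + 4)]; L{sin(4t)} = 4/(s^2 + 16).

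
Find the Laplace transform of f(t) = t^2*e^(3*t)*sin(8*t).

16*(3*s^2 - 18*s - 37)/(s^2 - 6*s + 73)^3

L{sin(8t)} = 8/(s^2 + 64).
Multiplying by e^(3t) shifts s → s - 3, so L{e^(3*t)*sin(8*t)} = 8/((s - 3)^2 + 64).
Then apply L{t^2·g(t)} = (-1)^2 d^2/ds^2[G(s)] with G(s) = 8/((s - 3)^2 + 64):
differentiating 2 times and applying the sign gives 16*(3*s^2 - 18*s - 37)/(s^2 - 6*s + 73)^3.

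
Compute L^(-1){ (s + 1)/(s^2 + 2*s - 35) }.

exp(-t)*cosh(6*t)

Rewrite the denominator: s^2 + 2*s - 35 = (s + 1)^2 - 36.
The form in (s + 1) signals a first-shifting-theorem factor e^(-t).
Since L{cosh(6t)} = s/(s^2 - 36), the inverse is e^(-t)*cosh(6*t).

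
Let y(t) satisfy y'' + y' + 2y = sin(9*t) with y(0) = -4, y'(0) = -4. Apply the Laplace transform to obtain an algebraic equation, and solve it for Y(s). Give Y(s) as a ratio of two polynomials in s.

Laplace-transform each side.
With L{y''} = s^2 Y - s·y(0) - y'(0) and L{y'} = sY - y(0), with y(0) = -4, y'(0) = -4: the LHS transforms to (s^2 + s + 2)Y - (-4*s - 8).
The right side is L{sin(9*t)} = 9/(s^2 + 81).
So (s^2 + s + 2)Y = 9/(s^2 + 81) + (-4*s - 8).
Divide through and combine into a single rational function.

Y(s) = (-4*s^3 - 8*s^2 - 324*s - 639)/(s^4 + s^3 + 83*s^2 + 81*s + 162)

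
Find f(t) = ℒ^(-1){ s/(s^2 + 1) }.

f(t) = cos(t)

Since L{cos(t)} = s/(s^2 + 1), the inverse is cos(t).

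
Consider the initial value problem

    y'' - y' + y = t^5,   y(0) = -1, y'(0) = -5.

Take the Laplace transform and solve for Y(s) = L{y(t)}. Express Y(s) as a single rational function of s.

Y(s) = (-s^7 - 4*s^6 + 120)/(s^8 - s^7 + s^6)

Take the Laplace transform of both sides.
The derivative rules (L{y''} = s^2 Y - s·y(0) - y'(0) and L{y'} = sY - y(0), with y(0) = -1, y'(0) = -5) turn the left side into (s^2 - s + 1)Y - (-s - 4).
The right side is L{t^5} = 120/s^6.
So (s^2 - s + 1)Y = 120/s^6 + (-s - 4).
Solve for Y(s) and write it as one ratio of polynomials.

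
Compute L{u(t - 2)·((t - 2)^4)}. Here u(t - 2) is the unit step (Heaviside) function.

24*exp(-2*s)/s^5

By the second shifting theorem, L{u(t - c)·g(t - c)} = e^(-cs)·H(s) with c = 2 and H(s) = L{g(t)}.
L{t^4} = 4!/s^5 = 24/s^5.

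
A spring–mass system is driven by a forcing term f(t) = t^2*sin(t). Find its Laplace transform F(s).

F(s) = 2*(3*s^2 - 1)/(s^2 + 1)^3

L{sin(t)} = 1/(s^2 + 1).
Then apply L{t^2·g(t)} = (-1)^2 d^2/ds^2[G(s)] with G(s) = 1/(s^2 + 1):
differentiating 2 times and applying the sign gives 2*(3*s^2 - 1)/(s^2 + 1)^3.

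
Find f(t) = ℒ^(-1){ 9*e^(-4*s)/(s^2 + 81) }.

f(t) = Heaviside(t - 4)*(sin(9*t - 36))

The factor e^(-4s) signals a time shift by c = 4 (second shifting theorem).
L{sin(9t)} = 9/(s^2 + 81), so L^-1{9/(s^2 + 81)} = sin(9*t).
Hence the inverse is u(t - 4) times that function evaluated at t - 4.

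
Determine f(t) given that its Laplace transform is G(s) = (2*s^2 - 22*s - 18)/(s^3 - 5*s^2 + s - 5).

f(t) = -3*exp(5*t) + 3*sin(t) + 5*cos(t)

Factor the denominator: s^3 - 5*s^2 + s - 5 = (s - 5)*(s^2 + 1).
Partial fraction decomposition gives [-3/(s - 5)] + [5*s/(s^2 + 1)] + [3/(s^2 + 1)].
Invert each term: -3/(s - 5) ↔ -3e^(5t); 5·s/(s^2 + 1) ↔ 5cos(t); 3·1/(s^2 + 1) ↔ 3sin(t).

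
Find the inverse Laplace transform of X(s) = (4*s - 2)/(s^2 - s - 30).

Factor the denominator: s^2 - s - 30 = (s - 6)*(s + 5).
Partial fraction decomposition gives [2/(s - 6)] + [2/(s + 5)].
Invert each term: 2/(s - 6) ↔ 2e^(6t); 2/(s + 5) ↔ 2e^(-5t).

2*exp(6*t) + 2*exp(-5*t)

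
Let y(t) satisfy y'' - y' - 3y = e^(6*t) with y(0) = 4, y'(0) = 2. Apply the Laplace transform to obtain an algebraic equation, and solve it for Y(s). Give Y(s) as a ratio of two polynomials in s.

Y(s) = (4*s^2 - 26*s + 13)/(s^3 - 7*s^2 + 3*s + 18)

Laplace-transform each side.
Using L{y''} = s^2 Y - s·y(0) - y'(0) and L{y'} = sY - y(0), with y(0) = 4, y'(0) = 2, the left side becomes (s^2 - s - 3)Y - (4*s - 2).
The right side is L{e^(6*t)} = 1/(s - 6).
So (s^2 - s - 3)Y = 1/(s - 6) + (4*s - 2).
Solve for Y(s) and write it as one ratio of polynomials.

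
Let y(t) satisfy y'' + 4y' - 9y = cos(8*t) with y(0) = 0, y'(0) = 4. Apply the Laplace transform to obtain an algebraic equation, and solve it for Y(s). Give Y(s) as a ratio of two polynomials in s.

Transform both sides with L{·}.
Using L{y''} = s^2 Y - s·y(0) - y'(0) and L{y'} = sY - y(0), with y(0) = 0, y'(0) = 4, the left side becomes (s^2 + 4*s - 9)Y - (4).
The right side is L{cos(8*t)} = s/(s^2 + 64).
So (s^2 + 4*s - 9)Y = s/(s^2 + 64) + (4).
Isolate Y and clear denominators.

Y(s) = (4*s^2 + s + 256)/(s^4 + 4*s^3 + 55*s^2 + 256*s - 576)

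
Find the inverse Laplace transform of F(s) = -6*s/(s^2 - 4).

Since L{cosh(2t)} = s/(s^2 - 4), the inverse is cosh(2*t), scaled by -6.

-6*cosh(2*t)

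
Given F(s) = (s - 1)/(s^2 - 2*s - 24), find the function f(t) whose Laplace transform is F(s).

Rewrite the denominator: s^2 - 2*s - 24 = (s - 1)^2 - 25.
The form in (s - 1) signals a first-shifting-theorem factor e^(t).
Since L{cosh(5t)} = s/(s^2 - 25), the inverse is exp(t)*cosh(5*t).

f(t) = exp(t)*cosh(5*t)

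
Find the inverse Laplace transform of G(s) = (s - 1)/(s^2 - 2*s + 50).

Rewrite the denominator: s^2 - 2*s + 50 = (s - 1)^2 + 49.
The form in (s - 1) signals a first-shifting-theorem factor e^(t).
Since L{cos(7t)} = s/(s^2 + 49), the inverse is exp(t)*cos(7*t).

exp(t)*cos(7*t)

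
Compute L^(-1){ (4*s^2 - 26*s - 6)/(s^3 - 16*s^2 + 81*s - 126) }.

Factor the denominator: s^3 - 16*s^2 + 81*s - 126 = (s - 7)*(s - 6)*(s - 3).
Partial fraction decomposition gives [-4/(s - 3)] + [6/(s - 6)] + [2/(s - 7)].
Invert each term: -4/(s - 3) ↔ -4e^(3t); 6/(s - 6) ↔ 6e^(6t); 2/(s - 7) ↔ 2e^(7t).

2*exp(7*t) + 6*exp(6*t) - 4*exp(3*t)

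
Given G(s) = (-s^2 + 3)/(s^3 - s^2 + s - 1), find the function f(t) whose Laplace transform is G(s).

Factor the denominator: s^3 - s^2 + s - 1 = (s - 1)*(s^2 + 1).
Partial fraction decomposition gives [1/(s - 1)] + [-2*s/(s^2 + 1)] + [-2/(s^2 + 1)].
Invert each term: 1/(s - 1) ↔ e^(t); -2·s/(s^2 + 1) ↔ -2cos(t); -2·1/(s^2 + 1) ↔ -2sin(t).

f(t) = exp(t) - 2*sin(t) - 2*cos(t)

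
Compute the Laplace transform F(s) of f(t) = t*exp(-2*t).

F(s) = (s + 2)^(-2)

L{e^(-2t)} = 1/(s + 2).
Then apply L{t·g(t)} = -d/ds[G(s)] with G(s) = 1/(s + 2):
differentiating 1 time and applying the sign gives (s + 2)^(-2).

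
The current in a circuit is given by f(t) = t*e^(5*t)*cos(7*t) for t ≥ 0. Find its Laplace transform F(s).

L{cos(7t)} = s/(s^2 + 49).
Multiplying by e^(5t) shifts s → s - 5, so L{e^(5*t)*cos(7*t)} = (s - 5)/((s - 5)^2 + 49).
Then apply L{t·g(t)} = -d/ds[G(s)] with G(s) = (s - 5)/((s - 5)^2 + 49):
differentiating 1 time and applying the sign gives (s - 12)*(s + 2)/(s^2 - 10*s + 74)^2.

F(s) = (s - 12)*(s + 2)/(s^2 - 10*s + 74)^2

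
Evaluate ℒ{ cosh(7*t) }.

s/(s^2 - 49)

L{cosh(7t)} = s/(s^2 - 49).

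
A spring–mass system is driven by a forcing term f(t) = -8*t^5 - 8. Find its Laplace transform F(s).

F(s) = -8/s - 960/s^6

Apply the Laplace transform termwise.
L{-8} = -8/s; (-8)·[L{t^5} = 5!/s^6 = 120/s^6].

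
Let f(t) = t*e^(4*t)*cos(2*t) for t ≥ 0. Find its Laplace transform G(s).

G(s) = (s - 6)*(s - 2)/(s^2 - 8*s + 20)^2

L{cos(2t)} = s/(s^2 + 4).
Multiplying by e^(4t) shifts s → s - 4, so L{e^(4*t)*cos(2*t)} = (s - 4)/((s - 4)^2 + 4).
Then apply L{t·g(t)} = -d/ds[H(s)] with H(s) = (s - 4)/((s - 4)^2 + 4):
differentiating 1 time and applying the sign gives (s - 6)*(s - 2)/(s^2 - 8*s + 20)^2.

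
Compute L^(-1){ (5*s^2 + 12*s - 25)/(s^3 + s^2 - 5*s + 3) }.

Factor the denominator: s^3 + s^2 - 5*s + 3 = (s - 1)^2*(s + 3).
Partial fraction decomposition gives [6/(s - 1)] + [-2/(s - 1)^2] + [-1/(s + 3)].
Invert each term: 6/(s - 1) ↔ 6e^(t); -2/(s - 1)^2 ↔ -2t·e^(t); -1/(s + 3) ↔ -e^(-3t).

-2*t*exp(t) + 6*exp(t) - exp(-3*t)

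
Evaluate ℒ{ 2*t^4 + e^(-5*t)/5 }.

The transform is linear, so treat each term independently.
(2)·[L{t^4} = 4!/s^5 = 24/s^5]; (1/5)·[L{e^(-5t)} = 1/(s + 5)].

1/(5*(s + 5)) + 48/s^5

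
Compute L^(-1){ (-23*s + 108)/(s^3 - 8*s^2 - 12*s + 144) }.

Factor the denominator: s^3 - 8*s^2 - 12*s + 144 = (s - 6)^2*(s + 4).
Partial fraction decomposition gives [-2/(s - 6)] + [-3/(s - 6)^2] + [2/(s + 4)].
Invert each term: -2/(s - 6) ↔ -2e^(6t); -3/(s - 6)^2 ↔ -3t·e^(6t); 2/(s + 4) ↔ 2e^(-4t).

-3*t*exp(6*t) - 2*exp(6*t) + 2*exp(-4*t)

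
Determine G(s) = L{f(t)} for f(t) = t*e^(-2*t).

L{e^(-2t)} = 1/(s + 2).
Then apply L{t·g(t)} = -d/ds[H(s)] with H(s) = 1/(s + 2):
differentiating 1 time and applying the sign gives (s + 2)^(-2).

G(s) = (s + 2)^(-2)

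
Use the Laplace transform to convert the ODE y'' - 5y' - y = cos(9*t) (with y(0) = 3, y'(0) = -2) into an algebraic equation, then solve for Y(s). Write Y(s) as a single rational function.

Take the Laplace transform of both sides.
The derivative rules (L{y''} = s^2 Y - s·y(0) - y'(0) and L{y'} = sY - y(0), with y(0) = 3, y'(0) = -2) turn the left side into (s^2 - 5*s - 1)Y - (3*s - 17).
The right side is L{cos(9*t)} = s/(s^2 + 81).
So (s^2 - 5*s - 1)Y = s/(s^2 + 81) + (3*s - 17).
Isolate Y and clear denominators.

Y(s) = (3*s^3 - 17*s^2 + 244*s - 1377)/(s^4 - 5*s^3 + 80*s^2 - 405*s - 81)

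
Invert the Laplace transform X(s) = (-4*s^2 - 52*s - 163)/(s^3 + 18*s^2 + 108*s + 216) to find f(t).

Factor the denominator: s^3 + 18*s^2 + 108*s + 216 = (s + 6)^3.
Partial fraction decomposition gives [-4/(s + 6)] + [-4/(s + 6)^2] + [5/(s + 6)^3].
Invert each term: -4/(s + 6) ↔ -4e^(-6t); -4/(s + 6)^2 ↔ -4t·e^(-6t); 5/(s + 6)^3 ↔ (5/2)t^2·e^(-6t).

f(t) = 5*t^2*exp(-6*t)/2 - 4*t*exp(-6*t) - 4*exp(-6*t)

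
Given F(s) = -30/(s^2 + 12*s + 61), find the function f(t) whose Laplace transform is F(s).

f(t) = -6*exp(-6*t)*sin(5*t)

Rewrite the denominator: s^2 + 12*s + 61 = (s + 6)^2 + 25.
The form in (s + 6) signals a first-shifting-theorem factor e^(-6t).
Since L{sin(5t)} = 5/(s^2 + 25), the inverse is e^(-6*t)*sin(5*t), scaled by -6.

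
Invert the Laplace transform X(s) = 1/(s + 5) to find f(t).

Since L{e^(-5t)} = 1/(s + 5), the inverse is e^(-5*t).

f(t) = exp(-5*t)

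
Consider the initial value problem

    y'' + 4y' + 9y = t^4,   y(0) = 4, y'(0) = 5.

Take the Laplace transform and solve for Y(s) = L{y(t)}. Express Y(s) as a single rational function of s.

Apply the Laplace transform to the equation.
The derivative rules (L{y''} = s^2 Y - s·y(0) - y'(0) and L{y'} = sY - y(0), with y(0) = 4, y'(0) = 5) turn the left side into (s^2 + 4*s + 9)Y - (4*s + 21).
The right side is L{t^4} = 24/s^5.
So (s^2 + 4*s + 9)Y = 24/s^5 + (4*s + 21).
Solve for Y(s) and write it as one ratio of polynomials.

Y(s) = (4*s^6 + 21*s^5 + 24)/(s^7 + 4*s^6 + 9*s^5)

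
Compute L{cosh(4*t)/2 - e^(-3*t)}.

s/(2*(s^2 - 16)) - 1/(s + 3)

By linearity of the Laplace transform, transform each term separately.
(1/2)·[L{cosh(4t)} = s/(s^2 - 16)]; (-1)·[L{e^(-3t)} = 1/(s + 3)].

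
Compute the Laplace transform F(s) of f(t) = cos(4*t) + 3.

The transform is linear, so treat each term independently.
L{3} = 3/s; L{cos(4t)} = s/(s^2 + 16).

F(s) = s/(s^2 + 16) + 3/s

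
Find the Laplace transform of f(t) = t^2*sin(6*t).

L{sin(6t)} = 6/(s^2 + 36).
Then apply L{t^2·g(t)} = (-1)^2 d^2/ds^2[G(s)] with G(s) = 6/(s^2 + 36):
differentiating 2 times and applying the sign gives 36*(s^2 - 12)/(s^2 + 36)^3.

36*(s^2 - 12)/(s^2 + 36)^3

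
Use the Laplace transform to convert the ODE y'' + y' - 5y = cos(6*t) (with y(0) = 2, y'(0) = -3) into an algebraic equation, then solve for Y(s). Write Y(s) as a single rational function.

Apply the Laplace transform to the equation.
The derivative rules (L{y''} = s^2 Y - s·y(0) - y'(0) and L{y'} = sY - y(0), with y(0) = 2, y'(0) = -3) turn the left side into (s^2 + s - 5)Y - (2*s - 1).
The right side is L{cos(6*t)} = s/(s^2 + 36).
So (s^2 + s - 5)Y = s/(s^2 + 36) + (2*s - 1).
Isolate Y and clear denominators.

Y(s) = (2*s^3 - s^2 + 73*s - 36)/(s^4 + s^3 + 31*s^2 + 36*s - 180)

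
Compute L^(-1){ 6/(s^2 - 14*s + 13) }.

Rewrite the denominator: s^2 - 14*s + 13 = (s - 7)^2 - 36.
The form in (s - 7) signals a first-shifting-theorem factor e^(7t).
Since L{sinh(6t)} = 6/(s^2 - 36), the inverse is e^(7*t)*sinh(6*t).

exp(7*t)*sinh(6*t)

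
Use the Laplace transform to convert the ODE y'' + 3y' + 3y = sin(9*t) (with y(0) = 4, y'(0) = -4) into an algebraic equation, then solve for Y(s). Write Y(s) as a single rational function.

Apply the Laplace transform to the equation.
With L{y''} = s^2 Y - s·y(0) - y'(0) and L{y'} = sY - y(0), with y(0) = 4, y'(0) = -4: the LHS transforms to (s^2 + 3*s + 3)Y - (4*s + 8).
The right side is L{sin(9*t)} = 9/(s^2 + 81).
So (s^2 + 3*s + 3)Y = 9/(s^2 + 81) + (4*s + 8).
Divide through and combine into a single rational function.

Y(s) = (4*s^3 + 8*s^2 + 324*s + 657)/(s^4 + 3*s^3 + 84*s^2 + 243*s + 243)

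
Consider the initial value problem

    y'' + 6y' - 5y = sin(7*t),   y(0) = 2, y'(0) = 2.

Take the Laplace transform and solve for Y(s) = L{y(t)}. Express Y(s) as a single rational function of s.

Transform both sides with L{·}.
The derivative rules (L{y''} = s^2 Y - s·y(0) - y'(0) and L{y'} = sY - y(0), with y(0) = 2, y'(0) = 2) turn the left side into (s^2 + 6*s - 5)Y - (2*s + 14).
The right side is L{sin(7*t)} = 7/(s^2 + 49).
So (s^2 + 6*s - 5)Y = 7/(s^2 + 49) + (2*s + 14).
Divide through and combine into a single rational function.

Y(s) = (2*s^3 + 14*s^2 + 98*s + 693)/(s^4 + 6*s^3 + 44*s^2 + 294*s - 245)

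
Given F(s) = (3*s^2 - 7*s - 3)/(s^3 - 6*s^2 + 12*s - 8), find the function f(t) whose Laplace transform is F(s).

Factor the denominator: s^3 - 6*s^2 + 12*s - 8 = (s - 2)^3.
Partial fraction decomposition gives [3/(s - 2)] + [5/(s - 2)^2] + [-5/(s - 2)^3].
Invert each term: 3/(s - 2) ↔ 3e^(2t); 5/(s - 2)^2 ↔ 5t·e^(2t); -5/(s - 2)^3 ↔ (-5/2)t^2·e^(2t).

f(t) = -5*t^2*exp(2*t)/2 + 5*t*exp(2*t) + 3*exp(2*t)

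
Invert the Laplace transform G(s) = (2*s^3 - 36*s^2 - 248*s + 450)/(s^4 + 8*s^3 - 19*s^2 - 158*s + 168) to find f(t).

Factor the denominator: s^4 + 8*s^3 - 19*s^2 - 158*s + 168 = (s - 4)*(s - 1)*(s + 6)*(s + 7).
Partial fraction decomposition gives [3/(s + 7)] + [-3/(s - 4)] + [3/(s + 6)] + [-1/(s - 1)].
Invert each term: 3/(s + 7) ↔ 3e^(-7t); -3/(s - 4) ↔ -3e^(4t); 3/(s + 6) ↔ 3e^(-6t); -1/(s - 1) ↔ -e^(t).

f(t) = -3*exp(4*t) - exp(t) + 3*exp(-6*t) + 3*exp(-7*t)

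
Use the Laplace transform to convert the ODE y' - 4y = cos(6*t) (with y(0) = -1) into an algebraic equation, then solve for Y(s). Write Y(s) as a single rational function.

Y(s) = (-s^2 + s - 36)/(s^3 - 4*s^2 + 36*s - 144)

Apply the Laplace transform to the equation.
The derivative rules (L{y'} = sY - y(0) = sY - (-1)) turn the left side into (s - 4)Y - (-1).
The right side is L{cos(6*t)} = s/(s^2 + 36).
So (s - 4)Y = s/(s^2 + 36) + (-1).
Isolate Y and clear denominators.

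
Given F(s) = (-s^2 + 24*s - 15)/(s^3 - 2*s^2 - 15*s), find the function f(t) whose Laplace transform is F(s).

f(t) = 2*exp(5*t) + 1 - 4*exp(-3*t)

Factor the denominator: s^3 - 2*s^2 - 15*s = s*(s - 5)*(s + 3).
Partial fraction decomposition gives [-4/(s + 3)] + [2/(s - 5)] + [1/s].
Invert each term: -4/(s + 3) ↔ -4e^(-3t); 2/(s - 5) ↔ 2e^(5t); 1/(s - 0) ↔ e^(0t).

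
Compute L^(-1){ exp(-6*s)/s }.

Heaviside(t - 6)

The factor e^(-6s) signals a time shift by c = 6 (second shifting theorem).
L{1} = 1/s, so L^-1{1/s} = 1.
Hence the inverse is u(t - 6) times that function evaluated at t - 6.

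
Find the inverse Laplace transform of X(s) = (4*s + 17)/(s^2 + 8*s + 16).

t*exp(-4*t) + 4*exp(-4*t)

Factor the denominator: s^2 + 8*s + 16 = (s + 4)^2.
Partial fraction decomposition gives [4/(s + 4)] + [(s + 4)^(-2)].
Invert each term: 4/(s + 4) ↔ 4e^(-4t); 1/(s + 4)^2 ↔ t·e^(-4t).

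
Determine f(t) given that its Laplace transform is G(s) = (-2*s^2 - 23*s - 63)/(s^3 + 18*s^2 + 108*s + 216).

f(t) = 3*t^2*exp(-6*t)/2 + t*exp(-6*t) - 2*exp(-6*t)

Factor the denominator: s^3 + 18*s^2 + 108*s + 216 = (s + 6)^3.
Partial fraction decomposition gives [-2/(s + 6)] + [(s + 6)^(-2)] + [3/(s + 6)^3].
Invert each term: -2/(s + 6) ↔ -2e^(-6t); 1/(s + 6)^2 ↔ t·e^(-6t); 3/(s + 6)^3 ↔ (3/2)t^2·e^(-6t).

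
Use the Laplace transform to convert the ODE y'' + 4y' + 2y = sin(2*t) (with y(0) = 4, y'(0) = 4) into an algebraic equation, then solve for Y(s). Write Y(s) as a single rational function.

Y(s) = (4*s^3 + 20*s^2 + 16*s + 82)/(s^4 + 4*s^3 + 6*s^2 + 16*s + 8)

Apply the Laplace transform to the equation.
The derivative rules (L{y''} = s^2 Y - s·y(0) - y'(0) and L{y'} = sY - y(0), with y(0) = 4, y'(0) = 4) turn the left side into (s^2 + 4*s + 2)Y - (4*s + 20).
The right side is L{sin(2*t)} = 2/(s^2 + 4).
So (s^2 + 4*s + 2)Y = 2/(s^2 + 4) + (4*s + 20).
Isolate Y and clear denominators.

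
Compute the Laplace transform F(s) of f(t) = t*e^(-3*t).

L{e^(-3t)} = 1/(s + 3).
Then apply L{t·g(t)} = -d/ds[G(s)] with G(s) = 1/(s + 3):
differentiating 1 time and applying the sign gives (s + 3)^(-2).

F(s) = (s + 3)^(-2)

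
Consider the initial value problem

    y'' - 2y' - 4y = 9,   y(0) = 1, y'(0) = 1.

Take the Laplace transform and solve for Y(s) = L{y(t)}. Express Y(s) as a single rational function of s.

Y(s) = (s^2 - s + 9)/(s^3 - 2*s^2 - 4*s)

Transform both sides with L{·}.
The derivative rules (L{y''} = s^2 Y - s·y(0) - y'(0) and L{y'} = sY - y(0), with y(0) = 1, y'(0) = 1) turn the left side into (s^2 - 2*s - 4)Y - (s - 1).
The right side is L{9} = 9/s.
So (s^2 - 2*s - 4)Y = 9/s + (s - 1).
Divide through and combine into a single rational function.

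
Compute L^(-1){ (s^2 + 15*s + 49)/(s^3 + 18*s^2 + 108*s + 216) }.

-5*t^2*exp(-6*t)/2 + 3*t*exp(-6*t) + exp(-6*t)

Factor the denominator: s^3 + 18*s^2 + 108*s + 216 = (s + 6)^3.
Partial fraction decomposition gives [1/(s + 6)] + [3/(s + 6)^2] + [-5/(s + 6)^3].
Invert each term: 1/(s + 6) ↔ e^(-6t); 3/(s + 6)^2 ↔ 3t·e^(-6t); -5/(s + 6)^3 ↔ (-5/2)t^2·e^(-6t).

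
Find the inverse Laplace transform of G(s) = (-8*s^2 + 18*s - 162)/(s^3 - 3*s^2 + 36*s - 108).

-4*exp(3*t) + sin(6*t) - 4*cos(6*t)

Factor the denominator: s^3 - 3*s^2 + 36*s - 108 = (s - 3)*(s^2 + 36).
Partial fraction decomposition gives [-4/(s - 3)] + [-4*s/(s^2 + 36)] + [6/(s^2 + 36)].
Invert each term: -4/(s - 3) ↔ -4e^(3t); -4·s/(s^2 + 36) ↔ -4cos(6t); 1·6/(s^2 + 36) ↔ sin(6t).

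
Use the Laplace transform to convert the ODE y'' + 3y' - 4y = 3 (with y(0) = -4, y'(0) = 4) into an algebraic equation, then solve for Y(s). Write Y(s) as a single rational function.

Y(s) = (-4*s^2 - 8*s + 3)/(s^3 + 3*s^2 - 4*s)

Laplace-transform each side.
With L{y''} = s^2 Y - s·y(0) - y'(0) and L{y'} = sY - y(0), with y(0) = -4, y'(0) = 4: the LHS transforms to (s^2 + 3*s - 4)Y - (-4*s - 8).
The right side is L{3} = 3/s.
So (s^2 + 3*s - 4)Y = 3/s + (-4*s - 8).
Solve for Y(s) and write it as one ratio of polynomials.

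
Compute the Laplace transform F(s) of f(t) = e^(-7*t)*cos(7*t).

F(s) = (s + 7)/((s + 7)^2 + 49)

L{cos(7t)} = s/(s^2 + 49).
By the first shifting theorem, multiplying by e^(-7t) replaces s with s + 7.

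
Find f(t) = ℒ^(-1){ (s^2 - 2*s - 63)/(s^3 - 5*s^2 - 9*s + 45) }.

Factor the denominator: s^3 - 5*s^2 - 9*s + 45 = (s - 5)*(s - 3)*(s + 3).
Partial fraction decomposition gives [5/(s - 3)] + [-1/(s + 3)] + [-3/(s - 5)].
Invert each term: 5/(s - 3) ↔ 5e^(3t); -1/(s + 3) ↔ -e^(-3t); -3/(s - 5) ↔ -3e^(5t).

f(t) = -3*exp(5*t) + 5*exp(3*t) - exp(-3*t)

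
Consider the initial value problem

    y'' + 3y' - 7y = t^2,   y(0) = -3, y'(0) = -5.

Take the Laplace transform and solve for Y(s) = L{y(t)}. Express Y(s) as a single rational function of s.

Apply the Laplace transform to the equation.
Using L{y''} = s^2 Y - s·y(0) - y'(0) and L{y'} = sY - y(0), with y(0) = -3, y'(0) = -5, the left side becomes (s^2 + 3*s - 7)Y - (-3*s - 14).
The right side is L{t^2} = 2/s^3.
So (s^2 + 3*s - 7)Y = 2/s^3 + (-3*s - 14).
Solve for Y(s) and write it as one ratio of polynomials.

Y(s) = (-3*s^4 - 14*s^3 + 2)/(s^5 + 3*s^4 - 7*s^3)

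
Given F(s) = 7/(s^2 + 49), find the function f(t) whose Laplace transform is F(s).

f(t) = sin(7*t)

Since L{sin(7t)} = 7/(s^2 + 49), the inverse is sin(7*t).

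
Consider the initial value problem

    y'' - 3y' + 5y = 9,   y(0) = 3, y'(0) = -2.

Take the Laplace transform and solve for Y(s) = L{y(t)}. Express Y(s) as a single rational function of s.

Laplace-transform each side.
Using L{y''} = s^2 Y - s·y(0) - y'(0) and L{y'} = sY - y(0), with y(0) = 3, y'(0) = -2, the left side becomes (s^2 - 3*s + 5)Y - (3*s - 11).
The right side is L{9} = 9/s.
So (s^2 - 3*s + 5)Y = 9/s + (3*s - 11).
Isolate Y and clear denominators.

Y(s) = (3*s^2 - 11*s + 9)/(s^3 - 3*s^2 + 5*s)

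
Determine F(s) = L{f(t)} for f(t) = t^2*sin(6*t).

F(s) = 36*(s^2 - 12)/(s^2 + 36)^3

L{sin(6t)} = 6/(s^2 + 36).
Then apply L{t^2·g(t)} = (-1)^2 d^2/ds^2[G(s)] with G(s) = 6/(s^2 + 36):
differentiating 2 times and applying the sign gives 36*(s^2 - 12)/(s^2 + 36)^3.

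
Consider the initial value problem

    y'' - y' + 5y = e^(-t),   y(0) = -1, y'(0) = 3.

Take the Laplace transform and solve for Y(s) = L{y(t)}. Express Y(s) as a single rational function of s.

Take the Laplace transform of both sides.
With L{y''} = s^2 Y - s·y(0) - y'(0) and L{y'} = sY - y(0), with y(0) = -1, y'(0) = 3: the LHS transforms to (s^2 - s + 5)Y - (-s + 4).
The right side is L{e^(-t)} = 1/(s + 1).
So (s^2 - s + 5)Y = 1/(s + 1) + (-s + 4).
Divide through and combine into a single rational function.

Y(s) = (-s^2 + 3*s + 5)/(s^3 + 4*s + 5)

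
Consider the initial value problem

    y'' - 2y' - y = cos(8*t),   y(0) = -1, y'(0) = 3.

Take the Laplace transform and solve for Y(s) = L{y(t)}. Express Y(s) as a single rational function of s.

Apply the Laplace transform to the equation.
The derivative rules (L{y''} = s^2 Y - s·y(0) - y'(0) and L{y'} = sY - y(0), with y(0) = -1, y'(0) = 3) turn the left side into (s^2 - 2*s - 1)Y - (-s + 5).
The right side is L{cos(8*t)} = s/(s^2 + 64).
So (s^2 - 2*s - 1)Y = s/(s^2 + 64) + (-s + 5).
Divide through and combine into a single rational function.

Y(s) = (-s^3 + 5*s^2 - 63*s + 320)/(s^4 - 2*s^3 + 63*s^2 - 128*s - 64)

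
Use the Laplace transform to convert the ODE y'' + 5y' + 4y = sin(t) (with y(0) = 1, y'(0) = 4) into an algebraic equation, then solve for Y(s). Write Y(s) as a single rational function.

Y(s) = (s^3 + 9*s^2 + s + 10)/(s^4 + 5*s^3 + 5*s^2 + 5*s + 4)

Apply the Laplace transform to the equation.
The derivative rules (L{y''} = s^2 Y - s·y(0) - y'(0) and L{y'} = sY - y(0), with y(0) = 1, y'(0) = 4) turn the left side into (s^2 + 5*s + 4)Y - (s + 9).
The right side is L{sin(t)} = 1/(s^2 + 1).
So (s^2 + 5*s + 4)Y = 1/(s^2 + 1) + (s + 9).
Isolate Y and clear denominators.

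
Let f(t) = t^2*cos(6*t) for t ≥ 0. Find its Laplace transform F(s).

F(s) = 2*s*(s^2 - 108)/(s^2 + 36)^3

L{cos(6t)} = s/(s^2 + 36).
Then apply L{t^2·g(t)} = (-1)^2 d^2/ds^2[G(s)] with G(s) = s/(s^2 + 36):
differentiating 2 times and applying the sign gives 2*s*(s^2 - 108)/(s^2 + 36)^3.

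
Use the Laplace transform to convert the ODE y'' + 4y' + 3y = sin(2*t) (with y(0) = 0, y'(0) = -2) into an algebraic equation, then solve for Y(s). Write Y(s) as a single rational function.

Y(s) = (-2*s^2 - 6)/(s^4 + 4*s^3 + 7*s^2 + 16*s + 12)

Apply the Laplace transform to the equation.
With L{y''} = s^2 Y - s·y(0) - y'(0) and L{y'} = sY - y(0), with y(0) = 0, y'(0) = -2: the LHS transforms to (s^2 + 4*s + 3)Y - (-2).
The right side is L{sin(2*t)} = 2/(s^2 + 4).
So (s^2 + 4*s + 3)Y = 2/(s^2 + 4) + (-2).
Solve for Y(s) and write it as one ratio of polynomials.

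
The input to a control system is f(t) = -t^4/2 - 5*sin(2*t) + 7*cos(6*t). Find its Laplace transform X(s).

By linearity of the Laplace transform, transform each term separately.
(-5)·[L{sin(2t)} = 2/(s^2 + 4)]; (-1/2)·[L{t^4} = 4!/s^5 = 24/s^5]; (7)·[L{cos(6t)} = s/(s^2 + 36)].

X(s) = 7*s/(s^2 + 36) - 10/(s^2 + 4) - 12/s^5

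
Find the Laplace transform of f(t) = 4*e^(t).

L{4} = 4/s.
By the first shifting theorem, multiplying by e^(t) replaces s with s - 1.

4/(s - 1)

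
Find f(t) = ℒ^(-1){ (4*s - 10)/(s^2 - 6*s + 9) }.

Factor the denominator: s^2 - 6*s + 9 = (s - 3)^2.
Partial fraction decomposition gives [4/(s - 3)] + [2/(s - 3)^2].
Invert each term: 4/(s - 3) ↔ 4e^(3t); 2/(s - 3)^2 ↔ 2t·e^(3t).

f(t) = 2*t*exp(3*t) + 4*exp(3*t)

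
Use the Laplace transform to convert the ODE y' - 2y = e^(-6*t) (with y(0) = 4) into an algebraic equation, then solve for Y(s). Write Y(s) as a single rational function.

Take the Laplace transform of both sides.
With L{y'} = sY - y(0) = sY - 4: the LHS transforms to (s - 2)Y - (4).
The right side is L{e^(-6*t)} = 1/(s + 6).
So (s - 2)Y = 1/(s + 6) + (4).
Isolate Y and clear denominators.

Y(s) = (4*s + 25)/(s^2 + 4*s - 12)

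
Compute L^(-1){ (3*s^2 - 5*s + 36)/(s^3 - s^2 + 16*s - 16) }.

2*exp(t) - sin(4*t) + cos(4*t)

Factor the denominator: s^3 - s^2 + 16*s - 16 = (s - 1)*(s^2 + 16).
Partial fraction decomposition gives [2/(s - 1)] + [s/(s^2 + 16)] + [-4/(s^2 + 16)].
Invert each term: 2/(s - 1) ↔ 2e^(t); 1·s/(s^2 + 16) ↔ cos(4t); -1·4/(s^2 + 16) ↔ -sin(4t).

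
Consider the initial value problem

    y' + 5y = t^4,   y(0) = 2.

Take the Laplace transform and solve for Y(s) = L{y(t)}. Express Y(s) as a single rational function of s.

Y(s) = (2*s^5 + 24)/(s^6 + 5*s^5)

Transform both sides with L{·}.
Using L{y'} = sY - y(0) = sY - 2, the left side becomes (s + 5)Y - (2).
The right side is L{t^4} = 24/s^5.
So (s + 5)Y = 24/s^5 + (2).
Isolate Y and clear denominators.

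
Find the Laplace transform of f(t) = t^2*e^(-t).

2/(s + 1)^3

L{e^(-t)} = 1/(s + 1).
Then apply L{t^2·g(t)} = (-1)^2 d^2/ds^2[G(s)] with G(s) = 1/(s + 1):
differentiating 2 times and applying the sign gives 2/(s + 1)^3.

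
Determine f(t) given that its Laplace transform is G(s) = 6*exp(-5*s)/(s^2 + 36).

The factor e^(-5s) signals a time shift by c = 5 (second shifting theorem).
L{sin(6t)} = 6/(s^2 + 36), so L^-1{6/(s^2 + 36)} = sin(6*t).
Hence the inverse is u(t - 5) times that function evaluated at t - 5.

f(t) = Heaviside(t - 5)*(sin(6*t - 30))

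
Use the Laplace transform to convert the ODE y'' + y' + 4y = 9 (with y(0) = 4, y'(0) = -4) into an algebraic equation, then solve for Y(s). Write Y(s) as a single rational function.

Transform both sides with L{·}.
The derivative rules (L{y''} = s^2 Y - s·y(0) - y'(0) and L{y'} = sY - y(0), with y(0) = 4, y'(0) = -4) turn the left side into (s^2 + s + 4)Y - (4*s).
The right side is L{9} = 9/s.
So (s^2 + s + 4)Y = 9/s + (4*s).
Divide through and combine into a single rational function.

Y(s) = (4*s^2 + 9)/(s^3 + s^2 + 4*s)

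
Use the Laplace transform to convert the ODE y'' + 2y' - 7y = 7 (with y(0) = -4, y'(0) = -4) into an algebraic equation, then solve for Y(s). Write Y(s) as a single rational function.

Take the Laplace transform of both sides.
Using L{y''} = s^2 Y - s·y(0) - y'(0) and L{y'} = sY - y(0), with y(0) = -4, y'(0) = -4, the left side becomes (s^2 + 2*s - 7)Y - (-4*s - 12).
The right side is L{7} = 7/s.
So (s^2 + 2*s - 7)Y = 7/s + (-4*s - 12).
Isolate Y and clear denominators.

Y(s) = (-4*s^2 - 12*s + 7)/(s^3 + 2*s^2 - 7*s)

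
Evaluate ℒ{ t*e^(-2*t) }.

L{e^(-2t)} = 1/(s + 2).
Then apply L{t·g(t)} = -d/ds[G(s)] with G(s) = 1/(s + 2):
differentiating 1 time and applying the sign gives (s + 2)^(-2).

(s + 2)^(-2)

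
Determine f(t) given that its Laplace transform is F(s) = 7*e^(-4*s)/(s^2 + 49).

The factor e^(-4s) signals a time shift by c = 4 (second shifting theorem).
L{sin(7t)} = 7/(s^2 + 49), so L^-1{7/(s^2 + 49)} = sin(7*t).
Hence the inverse is u(t - 4) times that function evaluated at t - 4.

f(t) = Heaviside(t - 4)*(sin(7*t - 28))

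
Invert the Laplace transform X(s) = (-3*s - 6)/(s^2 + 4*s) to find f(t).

Rewrite the denominator: s^2 + 4*s = (s + 2)^2 - 4.
The form in (s + 2) signals a first-shifting-theorem factor e^(-2t).
Since L{cosh(2t)} = s/(s^2 - 4), the inverse is e^(-2*t)*cosh(2*t), scaled by -3.

f(t) = -3*exp(-2*t)*cosh(2*t)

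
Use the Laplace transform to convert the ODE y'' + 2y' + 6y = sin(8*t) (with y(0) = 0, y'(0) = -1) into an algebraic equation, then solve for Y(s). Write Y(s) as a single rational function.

Laplace-transform each side.
The derivative rules (L{y''} = s^2 Y - s·y(0) - y'(0) and L{y'} = sY - y(0), with y(0) = 0, y'(0) = -1) turn the left side into (s^2 + 2*s + 6)Y - (-1).
The right side is L{sin(8*t)} = 8/(s^2 + 64).
So (s^2 + 2*s + 6)Y = 8/(s^2 + 64) + (-1).
Isolate Y and clear denominators.

Y(s) = (-s^2 - 56)/(s^4 + 2*s^3 + 70*s^2 + 128*s + 384)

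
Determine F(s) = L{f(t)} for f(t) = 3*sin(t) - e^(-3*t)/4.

F(s) = 3/(s^2 + 1) - 1/(4*(s + 3))

Apply the Laplace transform termwise.
(-1/4)·[L{e^(-3t)} = 1/(s + 3)]; (3)·[L{sin(t)} = 1/(s^2 + 1)].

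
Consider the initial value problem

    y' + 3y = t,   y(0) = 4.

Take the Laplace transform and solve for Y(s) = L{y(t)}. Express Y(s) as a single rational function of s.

Laplace-transform each side.
The derivative rules (L{y'} = sY - y(0) = sY - 4) turn the left side into (s + 3)Y - (4).
The right side is L{t} = s^(-2).
So (s + 3)Y = s^(-2) + (4).
Solve for Y(s) and write it as one ratio of polynomials.

Y(s) = (4*s^2 + 1)/(s^3 + 3*s^2)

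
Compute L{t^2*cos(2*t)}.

2*s*(s^2 - 12)/(s^2 + 4)^3

L{cos(2t)} = s/(s^2 + 4).
Then apply L{t^2·g(t)} = (-1)^2 d^2/ds^2[G(s)] with G(s) = s/(s^2 + 4):
differentiating 2 times and applying the sign gives 2*s*(s^2 - 12)/(s^2 + 4)^3.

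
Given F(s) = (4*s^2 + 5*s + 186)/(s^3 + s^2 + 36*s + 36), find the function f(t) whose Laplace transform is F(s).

Factor the denominator: s^3 + s^2 + 36*s + 36 = (s + 1)*(s^2 + 36).
Partial fraction decomposition gives [5/(s + 1)] + [-s/(s^2 + 36)] + [6/(s^2 + 36)].
Invert each term: 5/(s + 1) ↔ 5e^(-t); -1·s/(s^2 + 36) ↔ -cos(6t); 1·6/(s^2 + 36) ↔ sin(6t).

f(t) = sin(6*t) - cos(6*t) + 5*exp(-t)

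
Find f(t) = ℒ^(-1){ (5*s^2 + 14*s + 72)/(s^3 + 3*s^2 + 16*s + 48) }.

Factor the denominator: s^3 + 3*s^2 + 16*s + 48 = (s + 3)*(s^2 + 16).
Partial fraction decomposition gives [3/(s + 3)] + [2*s/(s^2 + 16)] + [8/(s^2 + 16)].
Invert each term: 3/(s + 3) ↔ 3e^(-3t); 2·s/(s^2 + 16) ↔ 2cos(4t); 2·4/(s^2 + 16) ↔ 2sin(4t).

f(t) = 2*sin(4*t) + 2*cos(4*t) + 3*exp(-3*t)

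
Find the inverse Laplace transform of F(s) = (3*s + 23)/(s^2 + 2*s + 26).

Complete the square in the denominator: s^2 + 2*s + 26 = (s + 1)^2 + 5^2.
Split the numerator to match: 3*s + 23 = 3·(s + 1) + 4·5.
Invert each term: 3·(s + 1)/((s + 1)^2 + 25) ↔ 3e^(-t)cos(5t); 4·5/((s + 1)^2 + 25) ↔ 4e^(-t)sin(5t).

4*exp(-t)*sin(5*t) + 3*exp(-t)*cos(5*t)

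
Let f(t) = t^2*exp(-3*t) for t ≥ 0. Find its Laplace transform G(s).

G(s) = 2/(s + 3)^3

L{e^(-3t)} = 1/(s + 3).
Then apply L{t^2·g(t)} = (-1)^2 d^2/ds^2[H(s)] with H(s) = 1/(s + 3):
differentiating 2 times and applying the sign gives 2/(s + 3)^3.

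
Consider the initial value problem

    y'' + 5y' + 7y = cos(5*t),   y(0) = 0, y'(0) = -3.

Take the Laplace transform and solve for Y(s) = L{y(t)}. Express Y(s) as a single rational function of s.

Y(s) = (-3*s^2 + s - 75)/(s^4 + 5*s^3 + 32*s^2 + 125*s + 175)

Apply the Laplace transform to the equation.
Using L{y''} = s^2 Y - s·y(0) - y'(0) and L{y'} = sY - y(0), with y(0) = 0, y'(0) = -3, the left side becomes (s^2 + 5*s + 7)Y - (-3).
The right side is L{cos(5*t)} = s/(s^2 + 25).
So (s^2 + 5*s + 7)Y = s/(s^2 + 25) + (-3).
Solve for Y(s) and write it as one ratio of polynomials.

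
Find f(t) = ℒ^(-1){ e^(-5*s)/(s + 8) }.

The factor e^(-5s) signals a time shift by c = 5 (second shifting theorem).
L{e^(-8t)} = 1/(s + 8), so L^-1{1/(s + 8)} = e^(-8*t).
Hence the inverse is u(t - 5) times that function evaluated at t - 5.

f(t) = Heaviside(t - 5)*(exp(-8*t + 40))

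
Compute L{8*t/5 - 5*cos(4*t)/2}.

By linearity of the Laplace transform, transform each term separately.
(8/5)·[L{t} = 1!/s^2 = 1/s^2]; (-5/2)·[L{cos(4t)} = s/(s^2 + 16)].

-5*s/(2*(s^2 + 16)) + 8/(5*s^2)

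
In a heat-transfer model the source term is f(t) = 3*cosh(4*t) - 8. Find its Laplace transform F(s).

F(s) = 3*s/(s^2 - 16) - 8/s

By linearity of the Laplace transform, transform each term separately.
(3)·[L{cosh(4t)} = s/(s^2 - 16)]; L{-8} = -8/s.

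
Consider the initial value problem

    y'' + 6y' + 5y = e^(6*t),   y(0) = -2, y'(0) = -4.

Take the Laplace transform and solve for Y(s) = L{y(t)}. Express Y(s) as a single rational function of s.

Y(s) = (-2*s^2 - 4*s + 97)/(s^3 - 31*s - 30)

Transform both sides with L{·}.
The derivative rules (L{y''} = s^2 Y - s·y(0) - y'(0) and L{y'} = sY - y(0), with y(0) = -2, y'(0) = -4) turn the left side into (s^2 + 6*s + 5)Y - (-2*s - 16).
The right side is L{e^(6*t)} = 1/(s - 6).
So (s^2 + 6*s + 5)Y = 1/(s - 6) + (-2*s - 16).
Divide through and combine into a single rational function.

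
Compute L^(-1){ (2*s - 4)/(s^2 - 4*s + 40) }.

2*exp(2*t)*cos(6*t)

Rewrite the denominator: s^2 - 4*s + 40 = (s - 2)^2 + 36.
The form in (s - 2) signals a first-shifting-theorem factor e^(2t).
Since L{cos(6t)} = s/(s^2 + 36), the inverse is e^(2*t)*cos(6*t), scaled by 2.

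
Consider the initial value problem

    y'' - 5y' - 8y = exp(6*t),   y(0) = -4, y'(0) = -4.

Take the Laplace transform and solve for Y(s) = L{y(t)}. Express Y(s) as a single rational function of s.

Take the Laplace transform of both sides.
Using L{y''} = s^2 Y - s·y(0) - y'(0) and L{y'} = sY - y(0), with y(0) = -4, y'(0) = -4, the left side becomes (s^2 - 5*s - 8)Y - (-4*s + 16).
The right side is L{exp(6*t)} = 1/(s - 6).
So (s^2 - 5*s - 8)Y = 1/(s - 6) + (-4*s + 16).
Isolate Y and clear denominators.

Y(s) = (-4*s^2 + 40*s - 95)/(s^3 - 11*s^2 + 22*s + 48)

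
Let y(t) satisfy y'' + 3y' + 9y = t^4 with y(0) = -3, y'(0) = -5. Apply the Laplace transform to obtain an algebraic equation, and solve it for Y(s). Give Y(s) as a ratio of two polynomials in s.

Take the Laplace transform of both sides.
Using L{y''} = s^2 Y - s·y(0) - y'(0) and L{y'} = sY - y(0), with y(0) = -3, y'(0) = -5, the left side becomes (s^2 + 3*s + 9)Y - (-3*s - 14).
The right side is L{t^4} = 24/s^5.
So (s^2 + 3*s + 9)Y = 24/s^5 + (-3*s - 14).
Isolate Y and clear denominators.

Y(s) = (-3*s^6 - 14*s^5 + 24)/(s^7 + 3*s^6 + 9*s^5)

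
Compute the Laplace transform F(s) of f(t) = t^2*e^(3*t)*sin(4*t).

L{sin(4t)} = 4/(s^2 + 16).
Multiplying by e^(3t) shifts s → s - 3, so L{e^(3*t)*sin(4*t)} = 4/((s - 3)^2 + 16).
Then apply L{t^2·g(t)} = (-1)^2 d^2/ds^2[G(s)] with G(s) = 4/((s - 3)^2 + 16):
differentiating 2 times and applying the sign gives 8*(3*s^2 - 18*s + 11)/(s^2 - 6*s + 25)^3.

F(s) = 8*(3*s^2 - 18*s + 11)/(s^2 - 6*s + 25)^3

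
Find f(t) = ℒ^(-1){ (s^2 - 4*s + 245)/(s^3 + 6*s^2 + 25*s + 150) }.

f(t) = 4*sin(5*t) - 4*cos(5*t) + 5*exp(-6*t)

Factor the denominator: s^3 + 6*s^2 + 25*s + 150 = (s + 6)*(s^2 + 25).
Partial fraction decomposition gives [5/(s + 6)] + [-4*s/(s^2 + 25)] + [20/(s^2 + 25)].
Invert each term: 5/(s + 6) ↔ 5e^(-6t); -4·s/(s^2 + 25) ↔ -4cos(5t); 4·5/(s^2 + 25) ↔ 4sin(5t).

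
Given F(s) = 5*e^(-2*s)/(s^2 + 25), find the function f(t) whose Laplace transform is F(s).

f(t) = Heaviside(t - 2)*(sin(5*t - 10))

The factor e^(-2s) signals a time shift by c = 2 (second shifting theorem).
L{sin(5t)} = 5/(s^2 + 25), so L^-1{5/(s^2 + 25)} = sin(5*t).
Hence the inverse is u(t - 2) times that function evaluated at t - 2.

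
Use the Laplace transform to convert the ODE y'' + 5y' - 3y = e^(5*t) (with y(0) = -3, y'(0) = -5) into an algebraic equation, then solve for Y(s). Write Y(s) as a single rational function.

Take the Laplace transform of both sides.
With L{y''} = s^2 Y - s·y(0) - y'(0) and L{y'} = sY - y(0), with y(0) = -3, y'(0) = -5: the LHS transforms to (s^2 + 5*s - 3)Y - (-3*s - 20).
The right side is L{e^(5*t)} = 1/(s - 5).
So (s^2 + 5*s - 3)Y = 1/(s - 5) + (-3*s - 20).
Solve for Y(s) and write it as one ratio of polynomials.

Y(s) = (-3*s^2 - 5*s + 101)/(s^3 - 28*s + 15)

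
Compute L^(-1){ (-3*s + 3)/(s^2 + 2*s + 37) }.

exp(-t)*sin(6*t) - 3*exp(-t)*cos(6*t)

Complete the square in the denominator: s^2 + 2*s + 37 = (s + 1)^2 + 6^2.
Split the numerator to match: -3*s + 3 = -3·(s + 1) + 1·6.
Invert each term: -3·(s + 1)/((s + 1)^2 + 36) ↔ -3e^(-t)cos(6t); 1·6/((s + 1)^2 + 36) ↔ e^(-t)sin(6t).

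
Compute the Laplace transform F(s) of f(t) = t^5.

F(s) = 120/s^6

L{t^5} = 5!/s^6 = 120/s^6.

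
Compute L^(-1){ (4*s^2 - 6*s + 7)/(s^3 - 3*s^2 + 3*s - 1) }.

5*t^2*exp(t)/2 + 2*t*exp(t) + 4*exp(t)

Factor the denominator: s^3 - 3*s^2 + 3*s - 1 = (s - 1)^3.
Partial fraction decomposition gives [4/(s - 1)] + [2/(s - 1)^2] + [5/(s - 1)^3].
Invert each term: 4/(s - 1) ↔ 4e^(t); 2/(s - 1)^2 ↔ 2t·e^(t); 5/(s - 1)^3 ↔ (5/2)t^2·e^(t).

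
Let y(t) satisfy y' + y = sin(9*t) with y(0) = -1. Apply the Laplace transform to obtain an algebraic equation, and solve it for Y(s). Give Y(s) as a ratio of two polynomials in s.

Laplace-transform each side.
The derivative rules (L{y'} = sY - y(0) = sY - (-1)) turn the left side into (s + 1)Y - (-1).
The right side is L{sin(9*t)} = 9/(s^2 + 81).
So (s + 1)Y = 9/(s^2 + 81) + (-1).
Divide through and combine into a single rational function.

Y(s) = (-s^2 - 72)/(s^3 + s^2 + 81*s + 81)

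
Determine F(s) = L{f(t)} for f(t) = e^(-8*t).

F(s) = 1/(s + 8)

L{e^(-8t)} = 1/(s + 8).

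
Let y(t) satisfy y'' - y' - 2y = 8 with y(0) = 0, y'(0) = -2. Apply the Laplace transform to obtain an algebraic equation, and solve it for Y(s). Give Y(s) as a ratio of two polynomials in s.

Take the Laplace transform of both sides.
With L{y''} = s^2 Y - s·y(0) - y'(0) and L{y'} = sY - y(0), with y(0) = 0, y'(0) = -2: the LHS transforms to (s^2 - s - 2)Y - (-2).
The right side is L{8} = 8/s.
So (s^2 - s - 2)Y = 8/s + (-2).
Divide through and combine into a single rational function.

Y(s) = (-2*s + 8)/(s^3 - s^2 - 2*s)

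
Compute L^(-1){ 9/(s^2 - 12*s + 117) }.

exp(6*t)*sin(9*t)

Rewrite the denominator: s^2 - 12*s + 117 = (s - 6)^2 + 81.
The form in (s - 6) signals a first-shifting-theorem factor e^(6t).
Since L{sin(9t)} = 9/(s^2 + 81), the inverse is e^(6*t)*sin(9*t).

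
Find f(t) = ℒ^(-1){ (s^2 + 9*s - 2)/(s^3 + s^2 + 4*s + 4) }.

Factor the denominator: s^3 + s^2 + 4*s + 4 = (s + 1)*(s^2 + 4).
Partial fraction decomposition gives [-2/(s + 1)] + [3*s/(s^2 + 4)] + [6/(s^2 + 4)].
Invert each term: -2/(s + 1) ↔ -2e^(-t); 3·s/(s^2 + 4) ↔ 3cos(2t); 3·2/(s^2 + 4) ↔ 3sin(2t).

f(t) = 3*sin(2*t) + 3*cos(2*t) - 2*exp(-t)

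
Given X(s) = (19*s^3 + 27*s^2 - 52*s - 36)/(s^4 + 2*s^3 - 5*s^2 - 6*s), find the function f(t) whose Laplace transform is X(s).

f(t) = 4*exp(2*t) + 6 + 4*exp(-t) + 5*exp(-3*t)

Factor the denominator: s^4 + 2*s^3 - 5*s^2 - 6*s = s*(s - 2)*(s + 1)*(s + 3).
Partial fraction decomposition gives [5/(s + 3)] + [4/(s - 2)] + [6/s] + [4/(s + 1)].
Invert each term: 5/(s + 3) ↔ 5e^(-3t); 4/(s - 2) ↔ 4e^(2t); 6/(s - 0) ↔ 6e^(0t); 4/(s + 1) ↔ 4e^(-t).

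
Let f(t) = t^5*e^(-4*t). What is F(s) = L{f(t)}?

F(s) = 120/(s + 4)^6

L{t^5} = 5!/s^6 = 120/s^6.
By the first shifting theorem, multiplying by e^(-4t) replaces s with s + 4.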